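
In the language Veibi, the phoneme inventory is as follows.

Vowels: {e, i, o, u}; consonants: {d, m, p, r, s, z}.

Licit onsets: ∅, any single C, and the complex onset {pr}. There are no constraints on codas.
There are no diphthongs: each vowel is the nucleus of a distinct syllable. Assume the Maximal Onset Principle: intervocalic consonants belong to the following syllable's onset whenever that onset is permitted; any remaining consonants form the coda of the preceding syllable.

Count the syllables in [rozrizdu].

3

Nuclei (vowels): o, i, u → 3 syllables.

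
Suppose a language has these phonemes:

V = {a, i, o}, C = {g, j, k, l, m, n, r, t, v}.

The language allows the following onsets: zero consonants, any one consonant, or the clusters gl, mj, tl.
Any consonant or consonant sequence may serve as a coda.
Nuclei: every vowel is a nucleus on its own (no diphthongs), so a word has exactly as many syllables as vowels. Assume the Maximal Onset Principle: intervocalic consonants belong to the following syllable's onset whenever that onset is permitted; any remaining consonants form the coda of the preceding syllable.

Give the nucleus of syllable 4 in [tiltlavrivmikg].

i

Nuclei (vowels): i, a, i, i → 4 syllables.
The fourth nucleus (vowel 4 from the left) is /i/.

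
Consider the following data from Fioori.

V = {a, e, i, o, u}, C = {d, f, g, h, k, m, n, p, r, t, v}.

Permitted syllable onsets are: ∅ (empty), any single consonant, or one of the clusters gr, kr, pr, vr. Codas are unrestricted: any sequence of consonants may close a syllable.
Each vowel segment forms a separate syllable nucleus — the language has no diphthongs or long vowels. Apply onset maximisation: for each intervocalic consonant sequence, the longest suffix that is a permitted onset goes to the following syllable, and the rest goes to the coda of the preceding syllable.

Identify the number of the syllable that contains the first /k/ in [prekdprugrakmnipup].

The vowels are e, u, a, i, u — 5 nuclei, so 5 syllables.
V1 /e/ – V2 /u/: cluster /kdpr/ — the longest permitted-onset suffix is /pr/; onset = /pr/, preceding coda = /kd/.
V2 /u/ – V3 /a/: /gr/ is a licit onset in full, so it all attaches to the next syllable.
V3 /a/ – V4 /i/: /kmn/ — longest licit onset from the right is /n/, leaving /km/ as coda.
V4 /i/ – V5 /u/: /p/ → onset of the next syllable (single consonants are always licit onsets).
Putting it together: prekd.pru.grakm.ni.pup.
The first /k/ is in the coda of syllable 1 (/prekd/).

1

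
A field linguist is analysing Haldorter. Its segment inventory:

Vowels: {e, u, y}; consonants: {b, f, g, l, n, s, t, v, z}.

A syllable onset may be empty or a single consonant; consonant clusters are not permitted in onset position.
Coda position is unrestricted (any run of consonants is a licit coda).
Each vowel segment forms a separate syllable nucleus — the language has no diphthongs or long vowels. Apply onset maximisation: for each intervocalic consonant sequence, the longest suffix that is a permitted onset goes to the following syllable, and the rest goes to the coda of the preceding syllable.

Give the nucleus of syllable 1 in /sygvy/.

Nuclei (vowels): y, y → 2 syllables.
The first nucleus (vowel 1 from the left) is /y/.

y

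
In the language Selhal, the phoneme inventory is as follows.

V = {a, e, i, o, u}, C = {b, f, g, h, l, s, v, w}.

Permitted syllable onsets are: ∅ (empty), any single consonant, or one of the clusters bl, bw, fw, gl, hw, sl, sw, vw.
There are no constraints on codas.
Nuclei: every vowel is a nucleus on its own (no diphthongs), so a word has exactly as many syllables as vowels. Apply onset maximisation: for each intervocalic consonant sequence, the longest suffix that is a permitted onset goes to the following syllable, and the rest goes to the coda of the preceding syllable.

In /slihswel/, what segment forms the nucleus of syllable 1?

i

Nuclei (vowels): i, e → 2 syllables.
The first nucleus (vowel 1 from the left) is /i/.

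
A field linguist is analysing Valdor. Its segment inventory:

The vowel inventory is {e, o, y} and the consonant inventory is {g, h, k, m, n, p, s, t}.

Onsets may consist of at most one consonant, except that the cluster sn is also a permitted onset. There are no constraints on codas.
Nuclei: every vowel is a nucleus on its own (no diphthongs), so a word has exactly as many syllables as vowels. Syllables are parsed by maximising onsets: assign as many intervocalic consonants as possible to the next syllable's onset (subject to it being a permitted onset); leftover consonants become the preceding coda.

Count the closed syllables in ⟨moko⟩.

0

Vowels present: o, o; each is a nucleus, giving 2 syllables.
V1 /o/ – V2 /o/: /k/ → onset of the next syllable (single consonants are always licit onsets).
Result: mo.ko.
Classifying each syllable: /mo/ (open), /ko/ (open).
Closed syllables: 0.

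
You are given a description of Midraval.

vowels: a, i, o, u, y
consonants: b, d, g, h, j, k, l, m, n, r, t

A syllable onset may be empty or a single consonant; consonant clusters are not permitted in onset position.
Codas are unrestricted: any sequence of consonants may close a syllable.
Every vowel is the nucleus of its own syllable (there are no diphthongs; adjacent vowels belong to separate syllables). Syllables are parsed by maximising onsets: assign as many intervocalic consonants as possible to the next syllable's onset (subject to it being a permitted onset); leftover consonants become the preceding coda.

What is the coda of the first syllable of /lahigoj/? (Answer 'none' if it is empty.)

Nuclei (vowels): a, i, o → 3 syllables.
/a…i/ gap (V1→V2): just /h/ — single C goes to the following onset.
/i…o/ gap (V2→V3): /g/ is a single consonant, so it becomes the next onset.
Syllabification: la.hi.goj.
Syllable 1 is /la/: onset /l/, nucleus /a/, coda ∅.

none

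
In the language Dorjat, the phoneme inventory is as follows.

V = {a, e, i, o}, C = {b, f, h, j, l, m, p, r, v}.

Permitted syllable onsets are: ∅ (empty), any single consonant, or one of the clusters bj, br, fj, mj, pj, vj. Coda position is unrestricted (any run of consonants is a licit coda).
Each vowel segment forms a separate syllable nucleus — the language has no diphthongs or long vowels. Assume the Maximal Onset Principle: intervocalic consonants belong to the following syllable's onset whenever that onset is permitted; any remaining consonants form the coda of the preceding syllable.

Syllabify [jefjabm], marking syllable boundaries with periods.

je.fjabm

Vowels present: e, a; each is a nucleus, giving 2 syllables.
/e…a/ gap (V1→V2): /fj/ — entire cluster is a permitted onset → onset /fj/, coda ∅.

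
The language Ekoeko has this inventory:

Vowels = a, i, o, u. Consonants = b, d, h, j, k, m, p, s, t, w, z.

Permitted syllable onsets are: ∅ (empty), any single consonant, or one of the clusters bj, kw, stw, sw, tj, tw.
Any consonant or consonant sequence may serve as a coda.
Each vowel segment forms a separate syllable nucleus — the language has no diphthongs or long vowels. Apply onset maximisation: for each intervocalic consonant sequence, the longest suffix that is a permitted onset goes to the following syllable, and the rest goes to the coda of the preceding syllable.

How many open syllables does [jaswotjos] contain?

2

Nuclei (vowels): a, o, o → 3 syllables.
Between /a/ (V1) and /o/ (V2): /sw/ — entire cluster is a permitted onset → onset /sw/, coda ∅.
Between /o/ (V2) and /o/ (V3): cluster /tj/ — /tj/ is itself a permitted onset, so the whole cluster goes right; preceding coda = ∅.
Result: ja.swo.tjos.
Classifying each syllable: /ja/ (open), /swo/ (open), /tjos/ (closed).
Open syllables: 2.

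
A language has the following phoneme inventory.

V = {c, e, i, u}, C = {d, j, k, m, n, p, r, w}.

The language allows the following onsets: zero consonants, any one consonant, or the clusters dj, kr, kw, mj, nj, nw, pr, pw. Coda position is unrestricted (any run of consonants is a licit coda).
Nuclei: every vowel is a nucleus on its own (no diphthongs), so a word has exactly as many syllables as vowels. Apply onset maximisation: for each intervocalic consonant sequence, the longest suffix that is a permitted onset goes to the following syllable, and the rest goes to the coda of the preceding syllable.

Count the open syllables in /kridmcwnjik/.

The vowels are i, c, i — 3 nuclei, so 3 syllables.
Between /i/ (V1) and /c/ (V2): /dm/; trying suffixes from longest down, /m/ is the first permitted one, so coda /d/ | onset /m/.
Between /c/ (V2) and /i/ (V3): cluster /wnj/ — the longest permitted-onset suffix is /nj/; onset = /nj/, preceding coda = /w/.
Result: krid.mcw.njik.
Classifying each syllable: /krid/ (closed), /mcw/ (closed), /njik/ (closed).
Open syllables: 0.

0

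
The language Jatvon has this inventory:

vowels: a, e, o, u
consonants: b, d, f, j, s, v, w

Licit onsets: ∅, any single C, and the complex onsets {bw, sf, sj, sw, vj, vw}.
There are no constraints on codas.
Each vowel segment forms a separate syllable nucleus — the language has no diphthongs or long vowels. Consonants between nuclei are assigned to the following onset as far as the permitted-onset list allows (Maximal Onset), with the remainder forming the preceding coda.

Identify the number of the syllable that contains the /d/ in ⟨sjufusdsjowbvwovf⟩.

Vowels present: u, u, o, o; each is a nucleus, giving 4 syllables.
Between /u/ (V1) and /u/ (V2): /f/ is a single consonant, so it becomes the next onset.
Between /u/ (V2) and /o/ (V3): /sdsj/ splits as /sd/ + /sj/ (/sj/ is the longest suffix that is a licit onset).
Between /o/ (V3) and /o/ (V4): /wbvw/; trying suffixes from longest down, /vw/ is the first permitted one, so coda /wb/ | onset /vw/.
Syllabification: sju.fusd.sjowb.vwovf.
The /d/ is in the coda of syllable 2 (/fusd/).

2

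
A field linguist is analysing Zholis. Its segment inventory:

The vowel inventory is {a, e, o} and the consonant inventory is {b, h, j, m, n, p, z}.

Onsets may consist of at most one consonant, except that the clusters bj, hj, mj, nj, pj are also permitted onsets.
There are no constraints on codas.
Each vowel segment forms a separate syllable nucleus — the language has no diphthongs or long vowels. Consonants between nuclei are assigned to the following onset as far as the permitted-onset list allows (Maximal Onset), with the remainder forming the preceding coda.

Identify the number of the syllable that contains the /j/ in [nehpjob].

2

Vowels present: e, o; each is a nucleus, giving 2 syllables.
Between /e/ (V1) and /o/ (V2): /hpj/; trying suffixes from longest down, /pj/ is the first permitted one, so coda /h/ | onset /pj/.
Result: neh.pjob.
The /j/ is in the onset of syllable 2 (/pjob/).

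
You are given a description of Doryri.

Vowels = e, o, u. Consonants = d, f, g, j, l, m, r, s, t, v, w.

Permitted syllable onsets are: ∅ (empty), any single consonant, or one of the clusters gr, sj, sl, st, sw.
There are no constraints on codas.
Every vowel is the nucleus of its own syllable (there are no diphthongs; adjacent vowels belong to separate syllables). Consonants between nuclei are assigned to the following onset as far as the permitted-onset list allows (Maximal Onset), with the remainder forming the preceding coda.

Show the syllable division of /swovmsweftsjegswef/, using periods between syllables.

Nuclei (vowels): o, e, e, e → 4 syllables.
σ1/σ2 boundary: /vmsw/ splits as /vm/ + /sw/ (/sw/ is the longest suffix that is a licit onset).
σ2/σ3 boundary: /ftsj/ — longest licit onset from the right is /sj/, leaving /ft/ as coda.
σ3/σ4 boundary: /gsw/ splits as /g/ + /sw/ (/sw/ is the longest suffix that is a licit onset).

swovm.sweft.sjeg.swef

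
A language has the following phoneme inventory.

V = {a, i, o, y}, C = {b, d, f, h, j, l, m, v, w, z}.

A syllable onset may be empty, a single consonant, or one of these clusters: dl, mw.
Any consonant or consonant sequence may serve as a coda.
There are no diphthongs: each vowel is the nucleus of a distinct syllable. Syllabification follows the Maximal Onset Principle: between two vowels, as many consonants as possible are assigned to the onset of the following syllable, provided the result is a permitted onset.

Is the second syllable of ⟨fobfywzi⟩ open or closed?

closed

Vowels present: o, y, i; each is a nucleus, giving 3 syllables.
/o…y/ gap (V1→V2): /bf/ splits as /b/ + /f/ (/f/ is the longest suffix that is a licit onset).
/y…i/ gap (V2→V3): cluster /wz/ — the longest permitted-onset suffix is /z/; onset = /z/, preceding coda = /w/.
Putting it together: fob.fyw.zi.
Syllable 2 is /fyw/ with coda /w/, so it is closed.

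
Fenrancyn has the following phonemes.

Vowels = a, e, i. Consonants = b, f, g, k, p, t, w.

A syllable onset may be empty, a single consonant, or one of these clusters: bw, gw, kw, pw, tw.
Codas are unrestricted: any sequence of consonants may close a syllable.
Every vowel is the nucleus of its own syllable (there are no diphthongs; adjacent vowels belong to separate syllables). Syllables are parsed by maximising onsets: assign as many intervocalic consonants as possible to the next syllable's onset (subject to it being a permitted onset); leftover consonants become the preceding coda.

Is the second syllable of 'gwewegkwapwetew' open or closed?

Vowels present: e, e, a, e, e; each is a nucleus, giving 5 syllables.
/e…e/ gap (V1→V2): /w/ → onset of the next syllable (single consonants are always licit onsets).
/e…a/ gap (V2→V3): /gkw/ — longest licit onset from the right is /kw/, leaving /g/ as coda.
/a…e/ gap (V3→V4): cluster /pw/ — /pw/ is itself a permitted onset, so the whole cluster goes right; preceding coda = ∅.
/e…e/ gap (V4→V5): just /t/ — single C goes to the following onset.
Syllabification: gwe.weg.kwa.pwe.tew.
Syllable 2 is /weg/ with coda /g/, so it is closed.

closed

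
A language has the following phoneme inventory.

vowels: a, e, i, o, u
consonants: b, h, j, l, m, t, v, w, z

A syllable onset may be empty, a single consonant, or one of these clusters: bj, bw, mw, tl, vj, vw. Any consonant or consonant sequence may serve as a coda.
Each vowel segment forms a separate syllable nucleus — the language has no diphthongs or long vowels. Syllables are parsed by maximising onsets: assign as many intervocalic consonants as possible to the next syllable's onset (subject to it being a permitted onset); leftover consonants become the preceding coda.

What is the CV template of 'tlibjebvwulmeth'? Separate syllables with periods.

CCV.CCVC.CCVC.CVCC

Nuclei (vowels): i, e, u, e → 4 syllables.
Between /i/ (V1) and /e/ (V2): /bj/ is a licit onset in full, so it all attaches to the next syllable.
Between /e/ (V2) and /u/ (V3): /bvw/ splits as /b/ + /vw/ (/vw/ is the longest suffix that is a licit onset).
Between /u/ (V3) and /e/ (V4): /lm/ splits as /l/ + /m/ (/m/ is the longest suffix that is a licit onset).
So the parse is tli.bjeb.vwul.meth.
Mapping each syllable to C/V: /tli/ → CCV, /bjeb/ → CCVC, /vwul/ → CCVC, /meth/ → CVCC.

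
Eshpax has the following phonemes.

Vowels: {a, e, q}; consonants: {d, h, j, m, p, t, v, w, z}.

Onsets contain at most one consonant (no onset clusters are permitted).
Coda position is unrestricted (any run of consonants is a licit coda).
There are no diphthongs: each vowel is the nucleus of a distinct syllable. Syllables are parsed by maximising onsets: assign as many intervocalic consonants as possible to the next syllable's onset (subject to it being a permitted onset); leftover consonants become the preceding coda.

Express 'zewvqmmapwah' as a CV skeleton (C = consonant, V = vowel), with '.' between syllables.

CVC.CVC.CVC.CVC

Nuclei (vowels): e, q, a, a → 4 syllables.
V1 /e/ – V2 /q/: /wv/; trying suffixes from longest down, /v/ is the first permitted one, so coda /w/ | onset /v/.
V2 /q/ – V3 /a/: cluster /mm/ — the longest permitted-onset suffix is /m/; onset = /m/, preceding coda = /m/.
V3 /a/ – V4 /a/: /pw/ — longest licit onset from the right is /w/, leaving /p/ as coda.
Putting it together: zew.vqm.map.wah.
Mapping each syllable to C/V: /zew/ → CVC, /vqm/ → CVC, /map/ → CVC, /wah/ → CVC.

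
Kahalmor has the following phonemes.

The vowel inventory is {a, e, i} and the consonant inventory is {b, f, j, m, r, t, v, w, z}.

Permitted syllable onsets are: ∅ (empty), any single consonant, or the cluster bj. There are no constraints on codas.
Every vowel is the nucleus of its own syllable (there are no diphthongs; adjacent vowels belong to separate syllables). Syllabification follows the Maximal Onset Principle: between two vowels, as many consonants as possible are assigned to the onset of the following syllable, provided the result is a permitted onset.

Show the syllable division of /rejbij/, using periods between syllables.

rej.bij

The vowels are e, i — 2 nuclei, so 2 syllables.
Between /e/ (V1) and /i/ (V2): /jb/ — longest licit onset from the right is /b/, leaving /j/ as coda.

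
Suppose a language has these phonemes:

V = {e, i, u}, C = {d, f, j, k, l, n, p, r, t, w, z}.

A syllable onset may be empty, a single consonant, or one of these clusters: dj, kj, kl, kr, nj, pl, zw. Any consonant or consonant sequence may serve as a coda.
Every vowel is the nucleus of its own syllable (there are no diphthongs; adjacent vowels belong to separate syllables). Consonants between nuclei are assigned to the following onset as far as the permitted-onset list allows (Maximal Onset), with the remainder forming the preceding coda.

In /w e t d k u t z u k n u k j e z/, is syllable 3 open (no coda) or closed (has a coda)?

The vowels are e, u, u, u, e — 5 nuclei, so 5 syllables.
/e…u/ gap (V1→V2): /tdk/ — longest licit onset from the right is /k/, leaving /td/ as coda.
/u…u/ gap (V2→V3): cluster /tz/ — the longest permitted-onset suffix is /z/; onset = /z/, preceding coda = /t/.
/u…u/ gap (V3→V4): /kn/ splits as /k/ + /n/ (/n/ is the longest suffix that is a licit onset).
/u…e/ gap (V4→V5): cluster /kj/ — /kj/ is itself a permitted onset, so the whole cluster goes right; preceding coda = ∅.
Result: wetd.kut.zuk.nu.kjez.
Syllable 3 is /zuk/ with coda /k/, so it is closed.

closed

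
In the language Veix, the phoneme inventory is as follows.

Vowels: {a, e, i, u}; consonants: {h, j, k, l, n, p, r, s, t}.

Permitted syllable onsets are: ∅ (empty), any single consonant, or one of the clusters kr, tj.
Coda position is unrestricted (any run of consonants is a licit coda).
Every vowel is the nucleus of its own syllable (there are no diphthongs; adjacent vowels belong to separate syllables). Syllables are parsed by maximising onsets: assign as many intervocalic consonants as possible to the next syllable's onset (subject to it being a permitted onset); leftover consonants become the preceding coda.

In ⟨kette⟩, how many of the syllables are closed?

1

Nuclei (vowels): e, e → 2 syllables.
V1 /e/ – V2 /e/: /tt/; trying suffixes from longest down, /t/ is the first permitted one, so coda /t/ | onset /t/.
Syllabification: ket.te.
Classifying each syllable: /ket/ (closed), /te/ (open).
Closed syllables: 1.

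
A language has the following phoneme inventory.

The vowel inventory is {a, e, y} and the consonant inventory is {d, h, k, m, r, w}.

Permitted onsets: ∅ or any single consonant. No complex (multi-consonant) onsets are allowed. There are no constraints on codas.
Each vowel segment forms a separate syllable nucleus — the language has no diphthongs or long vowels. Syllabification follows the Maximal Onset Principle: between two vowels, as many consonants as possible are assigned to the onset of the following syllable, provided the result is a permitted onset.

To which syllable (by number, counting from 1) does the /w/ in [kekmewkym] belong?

2

Vowels present: e, e, y; each is a nucleus, giving 3 syllables.
V1 /e/ – V2 /e/: /km/; trying suffixes from longest down, /m/ is the first permitted one, so coda /k/ | onset /m/.
V2 /e/ – V3 /y/: /wk/ splits as /w/ + /k/ (/k/ is the longest suffix that is a licit onset).
Result: kek.mew.kym.
The /w/ is in the coda of syllable 2 (/mew/).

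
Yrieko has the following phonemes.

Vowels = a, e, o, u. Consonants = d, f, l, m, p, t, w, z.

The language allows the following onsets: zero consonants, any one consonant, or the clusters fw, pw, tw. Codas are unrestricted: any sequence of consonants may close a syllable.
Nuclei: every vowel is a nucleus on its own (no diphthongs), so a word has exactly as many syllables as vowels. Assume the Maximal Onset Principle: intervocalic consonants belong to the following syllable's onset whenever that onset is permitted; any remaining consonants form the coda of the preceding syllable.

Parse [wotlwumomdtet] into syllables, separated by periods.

wotl.wu.momd.tet

Vowels present: o, u, o, e; each is a nucleus, giving 4 syllables.
/o…u/ gap (V1→V2): /tlw/; trying suffixes from longest down, /w/ is the first permitted one, so coda /tl/ | onset /w/.
/u…o/ gap (V2→V3): /m/ → onset of the next syllable (single consonants are always licit onsets).
/o…e/ gap (V3→V4): /mdt/ splits as /md/ + /t/ (/t/ is the longest suffix that is a licit onset).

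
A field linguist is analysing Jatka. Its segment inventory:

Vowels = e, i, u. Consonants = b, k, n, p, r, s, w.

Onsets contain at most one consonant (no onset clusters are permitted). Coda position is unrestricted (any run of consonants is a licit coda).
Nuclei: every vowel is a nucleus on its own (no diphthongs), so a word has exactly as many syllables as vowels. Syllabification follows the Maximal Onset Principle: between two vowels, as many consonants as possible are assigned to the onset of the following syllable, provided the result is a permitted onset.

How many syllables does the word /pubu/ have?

2

Vowels present: u, u; each is a nucleus, giving 2 syllables.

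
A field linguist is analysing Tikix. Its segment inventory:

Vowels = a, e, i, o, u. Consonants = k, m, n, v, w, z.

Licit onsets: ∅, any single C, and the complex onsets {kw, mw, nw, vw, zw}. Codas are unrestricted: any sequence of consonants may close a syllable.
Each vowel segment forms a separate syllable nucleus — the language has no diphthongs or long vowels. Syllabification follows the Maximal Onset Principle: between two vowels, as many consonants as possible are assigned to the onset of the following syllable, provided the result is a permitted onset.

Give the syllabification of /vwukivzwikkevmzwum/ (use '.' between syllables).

Nuclei (vowels): u, i, i, e, u → 5 syllables.
σ1/σ2 boundary: just /k/ — single C goes to the following onset.
σ2/σ3 boundary: cluster /vzw/ — the longest permitted-onset suffix is /zw/; onset = /zw/, preceding coda = /v/.
σ3/σ4 boundary: /kk/ splits as /k/ + /k/ (/k/ is the longest suffix that is a licit onset).
σ4/σ5 boundary: /vmzw/ — longest licit onset from the right is /zw/, leaving /vm/ as coda.

vwu.kiv.zwik.kevm.zwum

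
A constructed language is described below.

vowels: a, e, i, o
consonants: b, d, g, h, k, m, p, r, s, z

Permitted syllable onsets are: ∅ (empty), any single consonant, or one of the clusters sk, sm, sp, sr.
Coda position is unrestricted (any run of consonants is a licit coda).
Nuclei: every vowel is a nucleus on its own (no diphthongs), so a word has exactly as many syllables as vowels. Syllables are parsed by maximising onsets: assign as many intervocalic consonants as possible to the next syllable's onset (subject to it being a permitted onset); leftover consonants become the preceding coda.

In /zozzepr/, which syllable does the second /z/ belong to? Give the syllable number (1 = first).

Vowels present: o, e; each is a nucleus, giving 2 syllables.
/o…e/ gap (V1→V2): /zz/ splits as /z/ + /z/ (/z/ is the longest suffix that is a licit onset).
Syllabification: zoz.zepr.
The second /z/ is in the coda of syllable 1 (/zoz/).

1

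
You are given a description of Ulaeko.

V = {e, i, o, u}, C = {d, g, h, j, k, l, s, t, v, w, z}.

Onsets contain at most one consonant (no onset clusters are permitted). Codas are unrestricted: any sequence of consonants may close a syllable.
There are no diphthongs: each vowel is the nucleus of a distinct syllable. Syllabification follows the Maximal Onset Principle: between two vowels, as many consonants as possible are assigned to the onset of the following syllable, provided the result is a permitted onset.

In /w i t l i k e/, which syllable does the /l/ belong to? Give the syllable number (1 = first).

2

Vowels present: i, i, e; each is a nucleus, giving 3 syllables.
σ1/σ2 boundary: /tl/ splits as /t/ + /l/ (/l/ is the longest suffix that is a licit onset).
σ2/σ3 boundary: /k/ is a single consonant, so it becomes the next onset.
So the parse is wit.li.ke.
The /l/ is in the onset of syllable 2 (/li/).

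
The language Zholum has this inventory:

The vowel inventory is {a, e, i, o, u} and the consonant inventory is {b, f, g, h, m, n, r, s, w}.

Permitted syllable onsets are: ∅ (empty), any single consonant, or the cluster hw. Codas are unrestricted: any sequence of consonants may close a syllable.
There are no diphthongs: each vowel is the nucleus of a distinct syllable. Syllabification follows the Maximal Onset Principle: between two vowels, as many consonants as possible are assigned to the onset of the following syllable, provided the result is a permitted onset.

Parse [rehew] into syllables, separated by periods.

The vowels are e, e — 2 nuclei, so 2 syllables.
/e…e/ gap (V1→V2): /h/ → onset of the next syllable (single consonants are always licit onsets).

re.hew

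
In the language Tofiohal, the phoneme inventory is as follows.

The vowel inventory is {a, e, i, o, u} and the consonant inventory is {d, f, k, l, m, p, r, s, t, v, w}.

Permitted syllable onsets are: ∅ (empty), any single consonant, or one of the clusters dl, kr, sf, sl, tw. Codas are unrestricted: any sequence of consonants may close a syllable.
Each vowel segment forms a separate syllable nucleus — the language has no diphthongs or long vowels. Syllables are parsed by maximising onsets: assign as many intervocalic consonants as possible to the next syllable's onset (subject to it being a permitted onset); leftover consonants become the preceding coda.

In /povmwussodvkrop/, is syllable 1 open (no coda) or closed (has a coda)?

Nuclei (vowels): o, u, o, o → 4 syllables.
/o…u/ gap (V1→V2): /vmw/ splits as /vm/ + /w/ (/w/ is the longest suffix that is a licit onset).
/u…o/ gap (V2→V3): /ss/ — longest licit onset from the right is /s/, leaving /s/ as coda.
/o…o/ gap (V3→V4): cluster /dvkr/ — the longest permitted-onset suffix is /kr/; onset = /kr/, preceding coda = /dv/.
Result: povm.wus.sodv.krop.
Syllable 1 is /povm/ with coda /vm/, so it is closed.

closed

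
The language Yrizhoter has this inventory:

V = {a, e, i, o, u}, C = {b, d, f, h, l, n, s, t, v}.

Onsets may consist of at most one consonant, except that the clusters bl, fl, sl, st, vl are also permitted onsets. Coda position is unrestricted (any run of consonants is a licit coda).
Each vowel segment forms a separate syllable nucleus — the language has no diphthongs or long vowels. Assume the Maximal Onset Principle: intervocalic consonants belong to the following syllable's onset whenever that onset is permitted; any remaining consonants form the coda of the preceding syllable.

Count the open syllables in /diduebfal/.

2

The vowels are i, u, e, a — 4 nuclei, so 4 syllables.
σ1/σ2 boundary: /d/ is a single consonant, so it becomes the next onset.
σ2/σ3 boundary: no consonants, so the boundary falls immediately after /u/.
σ3/σ4 boundary: cluster /bf/ — the longest permitted-onset suffix is /f/; onset = /f/, preceding coda = /b/.
So the parse is di.du.eb.fal.
Classifying each syllable: /di/ (open), /du/ (open), /eb/ (closed), /fal/ (closed).
Open syllables: 2.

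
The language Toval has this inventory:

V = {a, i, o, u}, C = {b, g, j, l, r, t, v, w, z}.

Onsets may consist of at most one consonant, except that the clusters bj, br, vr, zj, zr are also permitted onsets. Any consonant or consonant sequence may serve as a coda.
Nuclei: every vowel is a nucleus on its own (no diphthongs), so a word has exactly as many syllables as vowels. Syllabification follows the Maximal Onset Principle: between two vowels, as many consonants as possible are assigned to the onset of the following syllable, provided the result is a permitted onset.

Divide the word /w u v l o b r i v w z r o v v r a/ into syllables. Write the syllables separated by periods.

wuv.lo.brivw.zrov.vra

Nuclei (vowels): u, o, i, o, a → 5 syllables.
Between /u/ (V1) and /o/ (V2): /vl/ splits as /v/ + /l/ (/l/ is the longest suffix that is a licit onset).
Between /o/ (V2) and /i/ (V3): /br/ — entire cluster is a permitted onset → onset /br/, coda ∅.
Between /i/ (V3) and /o/ (V4): cluster /vwzr/ — the longest permitted-onset suffix is /zr/; onset = /zr/, preceding coda = /vw/.
Between /o/ (V4) and /a/ (V5): /vvr/ — longest licit onset from the right is /vr/, leaving /v/ as coda.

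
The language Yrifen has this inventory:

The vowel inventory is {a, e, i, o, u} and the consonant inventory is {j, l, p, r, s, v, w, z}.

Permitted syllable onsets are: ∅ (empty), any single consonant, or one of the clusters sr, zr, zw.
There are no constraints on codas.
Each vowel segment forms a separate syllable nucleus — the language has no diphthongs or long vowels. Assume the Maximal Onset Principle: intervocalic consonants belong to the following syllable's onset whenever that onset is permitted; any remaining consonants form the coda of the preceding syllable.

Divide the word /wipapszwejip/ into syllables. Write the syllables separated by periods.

wi.paps.zwe.jip

Nuclei (vowels): i, a, e, i → 4 syllables.
/i…a/ gap (V1→V2): /p/ → onset of the next syllable (single consonants are always licit onsets).
/a…e/ gap (V2→V3): /pszw/; trying suffixes from longest down, /zw/ is the first permitted one, so coda /ps/ | onset /zw/.
/e…i/ gap (V3→V4): /j/ → onset of the next syllable (single consonants are always licit onsets).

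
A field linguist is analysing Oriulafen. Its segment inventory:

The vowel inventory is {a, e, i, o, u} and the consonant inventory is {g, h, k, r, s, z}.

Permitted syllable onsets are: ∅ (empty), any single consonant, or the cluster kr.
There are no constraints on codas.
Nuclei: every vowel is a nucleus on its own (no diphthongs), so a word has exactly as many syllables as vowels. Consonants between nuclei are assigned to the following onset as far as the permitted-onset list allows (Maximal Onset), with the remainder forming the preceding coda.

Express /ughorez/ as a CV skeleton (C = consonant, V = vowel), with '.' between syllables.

VC.CV.CVC

The vowels are u, o, e — 3 nuclei, so 3 syllables.
σ1/σ2 boundary: /gh/ — longest licit onset from the right is /h/, leaving /g/ as coda.
σ2/σ3 boundary: /r/ → onset of the next syllable (single consonants are always licit onsets).
Result: ug.ho.rez.
Mapping each syllable to C/V: /ug/ → VC, /ho/ → CV, /rez/ → CVC.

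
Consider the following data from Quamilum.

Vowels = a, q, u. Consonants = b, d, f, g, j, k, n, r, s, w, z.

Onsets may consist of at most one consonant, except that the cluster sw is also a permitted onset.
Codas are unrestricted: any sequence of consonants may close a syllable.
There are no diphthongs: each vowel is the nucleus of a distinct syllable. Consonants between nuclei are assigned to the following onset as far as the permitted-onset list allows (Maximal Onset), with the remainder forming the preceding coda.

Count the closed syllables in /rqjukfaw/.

Vowels present: q, u, a; each is a nucleus, giving 3 syllables.
/q…u/ gap (V1→V2): /j/ → onset of the next syllable (single consonants are always licit onsets).
/u…a/ gap (V2→V3): /kf/; trying suffixes from longest down, /f/ is the first permitted one, so coda /k/ | onset /f/.
Syllabification: rq.juk.faw.
Classifying each syllable: /rq/ (open), /juk/ (closed), /faw/ (closed).
Closed syllables: 2.

2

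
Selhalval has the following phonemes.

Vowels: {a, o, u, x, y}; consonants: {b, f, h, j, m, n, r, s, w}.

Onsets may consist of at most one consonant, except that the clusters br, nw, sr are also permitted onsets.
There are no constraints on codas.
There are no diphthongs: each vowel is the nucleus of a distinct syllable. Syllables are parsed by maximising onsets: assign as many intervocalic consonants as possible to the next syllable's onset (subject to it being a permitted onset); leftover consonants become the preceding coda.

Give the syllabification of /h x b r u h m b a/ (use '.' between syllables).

hx.bruhm.ba

Vowels present: x, u, a; each is a nucleus, giving 3 syllables.
V1 /x/ – V2 /u/: /br/ — entire cluster is a permitted onset → onset /br/, coda ∅.
V2 /u/ – V3 /a/: cluster /hmb/ — the longest permitted-onset suffix is /b/; onset = /b/, preceding coda = /hm/.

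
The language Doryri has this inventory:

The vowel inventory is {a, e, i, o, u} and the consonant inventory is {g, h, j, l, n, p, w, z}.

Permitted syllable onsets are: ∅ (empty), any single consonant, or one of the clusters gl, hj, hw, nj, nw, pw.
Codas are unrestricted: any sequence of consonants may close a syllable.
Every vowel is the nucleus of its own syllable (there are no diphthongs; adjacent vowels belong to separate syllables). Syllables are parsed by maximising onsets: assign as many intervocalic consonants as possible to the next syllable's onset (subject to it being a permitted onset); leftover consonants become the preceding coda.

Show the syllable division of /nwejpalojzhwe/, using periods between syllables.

nwej.pa.lojz.hwe

Nuclei (vowels): e, a, o, e → 4 syllables.
Between /e/ (V1) and /a/ (V2): cluster /jp/ — the longest permitted-onset suffix is /p/; onset = /p/, preceding coda = /j/.
Between /a/ (V2) and /o/ (V3): /l/ is a single consonant, so it becomes the next onset.
Between /o/ (V3) and /e/ (V4): /jzhw/ splits as /jz/ + /hw/ (/hw/ is the longest suffix that is a licit onset).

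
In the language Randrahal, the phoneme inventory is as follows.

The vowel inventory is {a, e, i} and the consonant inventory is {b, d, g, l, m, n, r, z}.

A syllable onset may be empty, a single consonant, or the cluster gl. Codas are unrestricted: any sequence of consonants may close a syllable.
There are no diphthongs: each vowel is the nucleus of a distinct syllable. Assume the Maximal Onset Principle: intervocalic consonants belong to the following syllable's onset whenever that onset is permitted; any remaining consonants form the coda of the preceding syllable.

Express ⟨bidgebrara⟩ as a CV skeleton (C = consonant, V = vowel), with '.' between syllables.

CVC.CVC.CV.CV

Vowels present: i, e, a, a; each is a nucleus, giving 4 syllables.
V1 /i/ – V2 /e/: /dg/ — longest licit onset from the right is /g/, leaving /d/ as coda.
V2 /e/ – V3 /a/: /br/ — longest licit onset from the right is /r/, leaving /b/ as coda.
V3 /a/ – V4 /a/: just /r/ — single C goes to the following onset.
Syllabification: bid.geb.ra.ra.
Mapping each syllable to C/V: /bid/ → CVC, /geb/ → CVC, /ra/ → CV, /ra/ → CV.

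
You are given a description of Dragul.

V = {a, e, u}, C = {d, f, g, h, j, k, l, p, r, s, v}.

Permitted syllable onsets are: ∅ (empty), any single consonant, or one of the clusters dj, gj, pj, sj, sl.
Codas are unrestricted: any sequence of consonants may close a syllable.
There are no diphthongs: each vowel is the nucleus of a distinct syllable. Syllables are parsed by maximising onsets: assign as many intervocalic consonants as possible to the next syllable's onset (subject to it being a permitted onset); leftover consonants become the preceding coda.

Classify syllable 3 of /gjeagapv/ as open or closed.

closed

The vowels are e, a, a — 3 nuclei, so 3 syllables.
σ1/σ2 boundary: no consonants, so the boundary falls immediately after /e/.
σ2/σ3 boundary: just /g/ — single C goes to the following onset.
Putting it together: gje.a.gapv.
Syllable 3 is /gapv/ with coda /pv/, so it is closed.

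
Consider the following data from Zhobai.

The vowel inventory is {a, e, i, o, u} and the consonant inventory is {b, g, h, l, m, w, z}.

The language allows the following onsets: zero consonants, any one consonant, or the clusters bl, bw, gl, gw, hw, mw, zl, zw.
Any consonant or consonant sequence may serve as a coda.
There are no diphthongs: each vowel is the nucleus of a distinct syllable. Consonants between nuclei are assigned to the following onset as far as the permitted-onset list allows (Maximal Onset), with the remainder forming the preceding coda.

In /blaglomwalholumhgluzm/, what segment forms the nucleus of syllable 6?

u

The vowels are a, o, a, o, u, u — 6 nuclei, so 6 syllables.
The sixth nucleus (vowel 6 from the left) is /u/.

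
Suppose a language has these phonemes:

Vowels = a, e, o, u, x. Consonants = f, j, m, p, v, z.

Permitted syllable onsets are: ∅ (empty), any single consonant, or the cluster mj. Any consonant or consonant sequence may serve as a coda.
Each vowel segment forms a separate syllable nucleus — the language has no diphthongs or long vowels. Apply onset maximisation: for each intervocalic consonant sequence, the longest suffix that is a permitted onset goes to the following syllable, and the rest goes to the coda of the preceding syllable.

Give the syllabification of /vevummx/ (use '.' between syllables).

Vowels present: e, u, x; each is a nucleus, giving 3 syllables.
Between /e/ (V1) and /u/ (V2): /v/ is a single consonant, so it becomes the next onset.
Between /u/ (V2) and /x/ (V3): /mm/ splits as /m/ + /m/ (/m/ is the longest suffix that is a licit onset).

ve.vum.mx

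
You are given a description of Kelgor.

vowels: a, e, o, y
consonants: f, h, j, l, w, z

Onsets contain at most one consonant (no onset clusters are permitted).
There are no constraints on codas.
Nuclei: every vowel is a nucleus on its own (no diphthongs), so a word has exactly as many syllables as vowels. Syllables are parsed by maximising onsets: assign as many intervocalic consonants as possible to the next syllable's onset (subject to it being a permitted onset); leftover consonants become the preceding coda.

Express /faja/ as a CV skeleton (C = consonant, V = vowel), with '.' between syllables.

The vowels are a, a — 2 nuclei, so 2 syllables.
V1 /a/ – V2 /a/: /j/ is a single consonant, so it becomes the next onset.
Putting it together: fa.ja.
Mapping each syllable to C/V: /fa/ → CV, /ja/ → CV.

CV.CV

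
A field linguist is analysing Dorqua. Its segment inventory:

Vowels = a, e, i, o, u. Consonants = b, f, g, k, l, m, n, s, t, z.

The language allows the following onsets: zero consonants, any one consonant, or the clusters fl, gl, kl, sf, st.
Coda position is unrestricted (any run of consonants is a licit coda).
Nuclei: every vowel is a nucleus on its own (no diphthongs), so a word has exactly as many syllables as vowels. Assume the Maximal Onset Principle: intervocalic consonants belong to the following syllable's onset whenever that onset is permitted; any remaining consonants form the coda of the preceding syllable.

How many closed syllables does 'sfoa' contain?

0

Vowels present: o, a; each is a nucleus, giving 2 syllables.
/o…a/ gap (V1→V2): nothing intervenes; syllable break is V.V.
So the parse is sfo.a.
Classifying each syllable: /sfo/ (open), /a/ (open).
Closed syllables: 0.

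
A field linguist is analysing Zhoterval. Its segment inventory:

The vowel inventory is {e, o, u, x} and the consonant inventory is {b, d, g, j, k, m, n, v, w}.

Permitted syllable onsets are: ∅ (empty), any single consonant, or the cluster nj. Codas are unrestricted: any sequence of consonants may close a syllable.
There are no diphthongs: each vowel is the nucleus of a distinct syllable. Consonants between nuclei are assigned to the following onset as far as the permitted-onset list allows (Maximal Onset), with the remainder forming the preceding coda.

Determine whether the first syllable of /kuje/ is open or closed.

open

Nuclei (vowels): u, e → 2 syllables.
Between /u/ (V1) and /e/ (V2): just /j/ — single C goes to the following onset.
Result: ku.je.
Syllable 1 is /ku/; it ends in its nucleus with no coda, so it is open.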